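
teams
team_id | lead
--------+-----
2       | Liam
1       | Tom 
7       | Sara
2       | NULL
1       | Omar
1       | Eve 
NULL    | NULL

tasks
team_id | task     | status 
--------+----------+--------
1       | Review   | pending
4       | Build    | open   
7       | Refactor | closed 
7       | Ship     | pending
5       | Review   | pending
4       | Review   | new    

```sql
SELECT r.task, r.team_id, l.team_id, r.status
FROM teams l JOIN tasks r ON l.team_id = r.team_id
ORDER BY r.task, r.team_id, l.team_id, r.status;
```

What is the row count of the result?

5

INNER JOIN keeps only pairs where the ON condition holds.
Matching on l.team_id = r.team_id. A NULL in a compared column never satisfies the condition.
- l[0] team_id=2 → no match; dropped.
- l[1] team_id=1 → 1 match(es) in r → 1 row(s).
- l[2] team_id=7 → 2 match(es) in r → 2 row(s).
- l[3] team_id=2 → no match; dropped.
- l[4] team_id=1 → 1 match(es) in r → 1 row(s).
- l[5] team_id=1 → 1 match(es) in r → 1 row(s).
- l[6] team_id=NULL → no match; dropped.
Total: 5 rows.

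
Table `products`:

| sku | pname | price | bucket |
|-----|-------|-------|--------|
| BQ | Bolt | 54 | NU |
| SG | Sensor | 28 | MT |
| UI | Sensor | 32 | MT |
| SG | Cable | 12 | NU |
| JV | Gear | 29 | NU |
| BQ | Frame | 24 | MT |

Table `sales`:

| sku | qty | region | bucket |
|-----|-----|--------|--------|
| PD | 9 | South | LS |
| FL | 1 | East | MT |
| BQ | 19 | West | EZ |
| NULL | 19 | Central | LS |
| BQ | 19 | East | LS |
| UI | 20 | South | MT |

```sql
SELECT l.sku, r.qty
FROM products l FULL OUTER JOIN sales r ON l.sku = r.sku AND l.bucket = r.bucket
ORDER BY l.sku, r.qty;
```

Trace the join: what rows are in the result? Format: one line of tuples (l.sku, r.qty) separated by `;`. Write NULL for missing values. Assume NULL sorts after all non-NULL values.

(BQ, NULL); (BQ, NULL); (JV, NULL); (SG, NULL); (SG, NULL); (UI, 20); (NULL, 1); (NULL, 9); (NULL, 19); (NULL, 19); (NULL, 19)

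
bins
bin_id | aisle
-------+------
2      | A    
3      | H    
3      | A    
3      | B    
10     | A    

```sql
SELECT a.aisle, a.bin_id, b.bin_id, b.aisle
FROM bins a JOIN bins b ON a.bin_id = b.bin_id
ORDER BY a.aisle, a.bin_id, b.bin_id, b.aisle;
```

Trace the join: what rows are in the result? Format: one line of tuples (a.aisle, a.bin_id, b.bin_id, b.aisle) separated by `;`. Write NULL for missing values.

(A, 2, 2, A); (A, 3, 3, A); (A, 3, 3, B); (A, 3, 3, H); (A, 10, 10, A); (B, 3, 3, A); (B, 3, 3, B); (B, 3, 3, H); (H, 3, 3, A); (H, 3, 3, B); (H, 3, 3, H)

INNER JOIN keeps only pairs where the ON condition holds.
Matching on a.bin_id = b.bin_id.
- bin_id=2: 1 matching b row(s), so 1 row(s) emitted.
- bin_id=3: 3 matching b row(s), so 3 row(s) emitted.
- bin_id=3: 3 matching b row(s), so 3 row(s) emitted.
- bin_id=3: 3 matching b row(s), so 3 row(s) emitted.
- bin_id=10: 1 matching b row(s), so 1 row(s) emitted.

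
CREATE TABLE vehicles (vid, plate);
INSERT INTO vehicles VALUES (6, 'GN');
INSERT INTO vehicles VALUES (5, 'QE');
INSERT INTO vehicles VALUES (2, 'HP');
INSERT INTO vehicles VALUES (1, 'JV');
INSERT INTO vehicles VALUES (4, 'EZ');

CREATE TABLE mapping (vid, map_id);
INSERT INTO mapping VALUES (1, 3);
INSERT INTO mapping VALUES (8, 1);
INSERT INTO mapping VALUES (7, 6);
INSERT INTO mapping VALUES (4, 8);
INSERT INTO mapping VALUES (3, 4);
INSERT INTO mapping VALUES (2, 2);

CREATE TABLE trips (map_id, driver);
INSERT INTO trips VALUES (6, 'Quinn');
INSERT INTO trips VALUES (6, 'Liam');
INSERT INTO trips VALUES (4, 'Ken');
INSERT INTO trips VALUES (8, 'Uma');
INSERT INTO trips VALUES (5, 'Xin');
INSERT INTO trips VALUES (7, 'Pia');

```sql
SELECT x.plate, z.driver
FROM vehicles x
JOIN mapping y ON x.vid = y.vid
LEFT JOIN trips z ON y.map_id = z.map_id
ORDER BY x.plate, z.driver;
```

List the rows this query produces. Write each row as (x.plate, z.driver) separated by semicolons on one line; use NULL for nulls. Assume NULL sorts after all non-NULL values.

Joins associate left-to-right: vehicles INNER JOIN mapping on vid gives 3 intermediate row(s).
Then LEFT JOIN `trips z` on map_id: each of those 3 rows is kept; rows whose y.map_id has no match in z get NULL for z's columns.

(EZ, Uma); (HP, NULL); (JV, NULL)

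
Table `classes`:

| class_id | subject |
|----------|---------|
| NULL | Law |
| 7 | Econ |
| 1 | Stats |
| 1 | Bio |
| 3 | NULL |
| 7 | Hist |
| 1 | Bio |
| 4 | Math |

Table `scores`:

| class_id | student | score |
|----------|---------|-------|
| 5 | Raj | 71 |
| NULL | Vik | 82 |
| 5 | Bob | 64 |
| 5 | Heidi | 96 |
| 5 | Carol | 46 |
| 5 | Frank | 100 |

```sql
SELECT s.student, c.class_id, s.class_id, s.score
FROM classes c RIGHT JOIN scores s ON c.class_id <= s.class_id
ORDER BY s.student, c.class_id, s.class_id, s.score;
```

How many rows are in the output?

RIGHT JOIN keeps every row from `scores`; unmatched rows get NULL for `classes`'s columns.
Matching on c.class_id <= s.class_id. A NULL in a compared column never satisfies the condition.
Matched pairs: 25; unmatched s rows kept: 1.
Total: 25 matched + 1 padded = 26 rows.

26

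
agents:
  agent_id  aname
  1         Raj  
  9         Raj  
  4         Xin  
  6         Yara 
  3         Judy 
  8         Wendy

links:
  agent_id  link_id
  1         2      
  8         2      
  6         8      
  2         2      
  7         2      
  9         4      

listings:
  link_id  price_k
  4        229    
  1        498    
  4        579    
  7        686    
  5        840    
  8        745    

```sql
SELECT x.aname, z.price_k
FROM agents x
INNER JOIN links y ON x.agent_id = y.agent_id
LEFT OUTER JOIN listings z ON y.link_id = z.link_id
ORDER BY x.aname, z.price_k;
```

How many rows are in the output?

5

Evaluate left to right. First `agents x INNER JOIN links y` on agent_id: 4 row(s).
Then LEFT JOIN `listings z` on link_id: each of those 4 rows is kept; rows whose y.link_id has no match in z get NULL for z's columns.
Result: 5 row(s).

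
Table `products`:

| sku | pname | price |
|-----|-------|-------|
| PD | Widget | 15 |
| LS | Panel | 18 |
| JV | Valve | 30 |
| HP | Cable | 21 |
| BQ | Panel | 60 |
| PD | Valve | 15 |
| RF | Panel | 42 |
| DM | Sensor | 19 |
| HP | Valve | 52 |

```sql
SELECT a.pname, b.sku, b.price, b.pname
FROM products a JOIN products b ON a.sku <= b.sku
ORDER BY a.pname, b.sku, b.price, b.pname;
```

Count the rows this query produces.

47

INNER JOIN keeps only pairs where the ON condition holds.
Matching on a.sku <= b.sku.
- sku=PD: 3 matching b row(s), so 3 row(s) emitted.
- sku=LS: 4 matching b row(s), so 4 row(s) emitted.
- sku=JV: 5 matching b row(s), so 5 row(s) emitted.
- sku=HP: 7 matching b row(s), so 7 row(s) emitted.
- sku=BQ: 9 matching b row(s), so 9 row(s) emitted.
- sku=PD: 3 matching b row(s), so 3 row(s) emitted.
- sku=RF: 1 matching b row(s), so 1 row(s) emitted.
- sku=DM: 8 matching b row(s), so 8 row(s) emitted.
- sku=HP: 7 matching b row(s), so 7 row(s) emitted.
Total: 47 rows.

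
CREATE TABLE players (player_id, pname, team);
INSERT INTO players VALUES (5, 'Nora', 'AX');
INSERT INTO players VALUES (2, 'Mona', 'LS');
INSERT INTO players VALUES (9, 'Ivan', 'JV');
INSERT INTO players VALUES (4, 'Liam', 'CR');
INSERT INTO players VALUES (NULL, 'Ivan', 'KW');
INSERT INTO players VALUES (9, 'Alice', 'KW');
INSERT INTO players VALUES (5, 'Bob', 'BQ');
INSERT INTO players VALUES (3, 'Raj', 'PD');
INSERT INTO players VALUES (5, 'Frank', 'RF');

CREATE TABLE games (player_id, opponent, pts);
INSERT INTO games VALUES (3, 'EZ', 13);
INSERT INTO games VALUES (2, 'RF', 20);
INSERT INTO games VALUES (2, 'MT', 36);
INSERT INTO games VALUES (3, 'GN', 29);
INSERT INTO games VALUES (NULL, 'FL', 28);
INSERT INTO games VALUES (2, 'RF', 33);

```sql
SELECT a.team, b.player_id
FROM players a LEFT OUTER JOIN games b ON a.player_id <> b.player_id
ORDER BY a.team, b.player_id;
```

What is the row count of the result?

36

LEFT JOIN keeps every row from `players`; unmatched rows get NULL for `games`'s columns.
Matching on a.player_id <> b.player_id. A NULL in a compared column never satisfies the condition.
Matched pairs: 35; unmatched a rows kept: 1.
Total: 35 matched + 1 padded = 36 rows.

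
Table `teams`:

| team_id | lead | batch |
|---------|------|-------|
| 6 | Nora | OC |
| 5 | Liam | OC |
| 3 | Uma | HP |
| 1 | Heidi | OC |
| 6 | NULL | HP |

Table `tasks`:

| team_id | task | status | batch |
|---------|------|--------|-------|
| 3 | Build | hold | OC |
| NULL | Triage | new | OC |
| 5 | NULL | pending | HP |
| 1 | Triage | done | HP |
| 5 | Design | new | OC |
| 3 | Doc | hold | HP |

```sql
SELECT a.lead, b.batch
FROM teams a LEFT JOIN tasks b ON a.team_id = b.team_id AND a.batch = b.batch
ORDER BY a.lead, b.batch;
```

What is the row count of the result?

LEFT JOIN keeps every row from `teams`; unmatched rows get NULL for `tasks`'s columns.
Matching on a.team_id = b.team_id AND a.batch = b.batch. A NULL in a compared column never satisfies the condition.
- team_id=6, batch=OC: no b row matches, row kept with b columns NULL.
- team_id=5, batch=OC: 1 matching b row(s), so 1 row(s) emitted.
- team_id=3, batch=HP: 1 matching b row(s), so 1 row(s) emitted.
- team_id=1, batch=OC: no b row matches, row kept with b columns NULL.
- team_id=6, batch=HP: no b row matches, row kept with b columns NULL.
Total: 2 matched + 3 padded = 5 rows.

5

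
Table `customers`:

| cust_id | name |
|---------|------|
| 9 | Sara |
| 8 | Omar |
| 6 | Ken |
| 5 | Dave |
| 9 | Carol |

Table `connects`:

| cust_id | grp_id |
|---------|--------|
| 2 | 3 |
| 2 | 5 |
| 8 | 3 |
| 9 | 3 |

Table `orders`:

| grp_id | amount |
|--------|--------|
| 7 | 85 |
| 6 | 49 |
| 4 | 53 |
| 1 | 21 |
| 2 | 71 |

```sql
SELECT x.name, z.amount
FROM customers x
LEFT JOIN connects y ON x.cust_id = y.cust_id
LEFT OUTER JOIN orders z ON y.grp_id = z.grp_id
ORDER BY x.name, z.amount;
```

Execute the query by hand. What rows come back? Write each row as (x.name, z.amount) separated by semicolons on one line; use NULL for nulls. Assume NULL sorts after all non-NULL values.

(Carol, NULL); (Dave, NULL); (Ken, NULL); (Omar, NULL); (Sara, NULL)

Step 1 — x LEFT JOIN y on cust_id → 5 row(s).
Then LEFT JOIN `orders z` on grp_id: each of those 5 rows is kept; rows whose y.grp_id has no match in z get NULL for z's columns.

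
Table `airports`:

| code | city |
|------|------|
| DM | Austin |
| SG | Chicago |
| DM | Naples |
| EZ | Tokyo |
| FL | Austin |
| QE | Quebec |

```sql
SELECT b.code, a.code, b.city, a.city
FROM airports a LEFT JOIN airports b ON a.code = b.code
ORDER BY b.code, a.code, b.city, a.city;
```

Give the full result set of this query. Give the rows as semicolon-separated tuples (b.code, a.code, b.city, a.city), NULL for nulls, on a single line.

(DM, DM, Austin, Austin); (DM, DM, Austin, Naples); (DM, DM, Naples, Austin); (DM, DM, Naples, Naples); (EZ, EZ, Tokyo, Tokyo); (FL, FL, Austin, Austin); (QE, QE, Quebec, Quebec); (SG, SG, Chicago, Chicago)

LEFT JOIN keeps every row from `airports a`; unmatched rows get NULL for `airports b`'s columns.
Matching on a.code = b.code.
Matched pairs: 8; unmatched a rows kept: 0.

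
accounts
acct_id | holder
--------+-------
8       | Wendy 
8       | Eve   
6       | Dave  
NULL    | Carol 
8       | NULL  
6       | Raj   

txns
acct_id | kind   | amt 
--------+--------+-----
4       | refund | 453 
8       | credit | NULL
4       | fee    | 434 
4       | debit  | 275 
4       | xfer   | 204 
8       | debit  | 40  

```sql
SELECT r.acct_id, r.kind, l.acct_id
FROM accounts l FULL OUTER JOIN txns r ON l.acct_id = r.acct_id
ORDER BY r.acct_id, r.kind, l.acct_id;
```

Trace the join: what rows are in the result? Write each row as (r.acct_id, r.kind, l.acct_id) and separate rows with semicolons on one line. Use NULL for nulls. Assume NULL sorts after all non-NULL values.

(4, debit, NULL); (4, fee, NULL); (4, refund, NULL); (4, xfer, NULL); (8, credit, 8); (8, credit, 8); (8, credit, 8); (8, debit, 8); (8, debit, 8); (8, debit, 8); (NULL, NULL, 6); (NULL, NULL, 6); (NULL, NULL, NULL)

FULL OUTER JOIN keeps every row from both sides; unmatched rows get NULL for the other side's columns.
Matching on l.acct_id = r.acct_id. A NULL in a compared column never satisfies the condition.
- l (acct_id=8) pairs with 2 row(s) of r.
- l (acct_id=8) pairs with 2 row(s) of r.
- l (acct_id=6) has no partner → padded with NULL.
- l (acct_id=NULL) has no partner → padded with NULL.
- l (acct_id=8) pairs with 2 row(s) of r.
- l (acct_id=6) has no partner → padded with NULL.
- 4 r row(s) had no l match → kept, l columns NULL.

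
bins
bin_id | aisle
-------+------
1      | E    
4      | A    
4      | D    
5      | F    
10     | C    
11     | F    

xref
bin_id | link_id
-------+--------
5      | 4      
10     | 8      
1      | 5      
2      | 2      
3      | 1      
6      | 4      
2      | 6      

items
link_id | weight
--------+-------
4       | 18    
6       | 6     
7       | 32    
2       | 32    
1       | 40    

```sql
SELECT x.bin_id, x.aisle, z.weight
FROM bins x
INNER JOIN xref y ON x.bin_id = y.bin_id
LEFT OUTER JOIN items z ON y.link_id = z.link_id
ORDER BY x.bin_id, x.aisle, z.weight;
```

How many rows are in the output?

3

Evaluate left to right. First `bins x INNER JOIN xref y` on bin_id: 3 row(s).
Then LEFT JOIN `items z` on link_id: each of those 3 rows is kept; rows whose y.link_id has no match in z get NULL for z's columns.
Result: 3 row(s).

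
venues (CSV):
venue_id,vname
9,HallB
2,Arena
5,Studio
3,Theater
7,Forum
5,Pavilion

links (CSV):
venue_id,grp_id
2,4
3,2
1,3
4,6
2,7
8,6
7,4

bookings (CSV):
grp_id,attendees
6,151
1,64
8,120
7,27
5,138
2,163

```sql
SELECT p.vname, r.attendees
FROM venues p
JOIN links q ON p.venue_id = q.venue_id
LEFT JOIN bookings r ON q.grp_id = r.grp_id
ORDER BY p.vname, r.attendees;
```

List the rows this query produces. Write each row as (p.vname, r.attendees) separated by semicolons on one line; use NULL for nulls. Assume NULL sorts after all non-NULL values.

(Arena, 27); (Arena, NULL); (Forum, NULL); (Theater, 163)

Evaluate left to right. First `venues p INNER JOIN links q` on venue_id: 4 row(s).
Then LEFT JOIN `bookings r` on grp_id: each of those 4 rows is kept; rows whose q.grp_id has no match in r get NULL for r's columns.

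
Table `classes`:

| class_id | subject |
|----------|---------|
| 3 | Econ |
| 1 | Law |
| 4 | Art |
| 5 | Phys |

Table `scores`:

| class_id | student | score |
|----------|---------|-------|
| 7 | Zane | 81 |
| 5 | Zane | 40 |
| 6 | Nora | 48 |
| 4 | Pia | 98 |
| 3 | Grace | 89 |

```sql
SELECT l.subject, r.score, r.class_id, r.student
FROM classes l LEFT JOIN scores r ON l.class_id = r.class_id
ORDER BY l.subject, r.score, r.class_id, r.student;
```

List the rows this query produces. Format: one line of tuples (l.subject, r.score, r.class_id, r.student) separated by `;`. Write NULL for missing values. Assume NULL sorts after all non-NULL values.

(Art, 98, 4, Pia); (Econ, 89, 3, Grace); (Law, NULL, NULL, NULL); (Phys, 40, 5, Zane)

LEFT JOIN keeps every row from `classes`; unmatched rows get NULL for `scores`'s columns.
Matching on l.class_id = r.class_id.
- l[0] class_id=3 → 1 match(es) in r → 1 row(s).
- l[1] class_id=1 → no match; kept with NULLs on the r side.
- l[2] class_id=4 → 1 match(es) in r → 1 row(s).
- l[3] class_id=5 → 1 match(es) in r → 1 row(s).
After projecting and ordering:
l.subject | r.score | r.class_id | r.student
Art | 98 | 4 | Pia
Econ | 89 | 3 | Grace
Law | NULL | NULL | NULL
Phys | 40 | 5 | Zane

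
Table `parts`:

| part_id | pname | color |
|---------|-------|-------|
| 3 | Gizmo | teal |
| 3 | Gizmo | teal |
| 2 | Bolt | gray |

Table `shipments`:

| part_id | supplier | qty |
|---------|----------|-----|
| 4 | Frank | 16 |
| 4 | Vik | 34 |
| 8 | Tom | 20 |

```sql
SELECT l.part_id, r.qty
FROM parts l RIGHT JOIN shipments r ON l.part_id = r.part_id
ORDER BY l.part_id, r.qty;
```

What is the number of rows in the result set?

3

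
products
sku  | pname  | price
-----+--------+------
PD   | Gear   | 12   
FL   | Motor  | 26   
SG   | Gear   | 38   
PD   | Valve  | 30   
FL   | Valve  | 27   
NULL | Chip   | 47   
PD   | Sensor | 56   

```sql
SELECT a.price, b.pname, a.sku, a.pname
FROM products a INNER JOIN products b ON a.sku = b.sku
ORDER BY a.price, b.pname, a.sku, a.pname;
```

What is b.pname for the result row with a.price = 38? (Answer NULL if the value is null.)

Gear

INNER JOIN keeps only pairs where the ON condition holds.
Matching on a.sku = b.sku. A NULL in a compared column never satisfies the condition.
Matched pairs: 14.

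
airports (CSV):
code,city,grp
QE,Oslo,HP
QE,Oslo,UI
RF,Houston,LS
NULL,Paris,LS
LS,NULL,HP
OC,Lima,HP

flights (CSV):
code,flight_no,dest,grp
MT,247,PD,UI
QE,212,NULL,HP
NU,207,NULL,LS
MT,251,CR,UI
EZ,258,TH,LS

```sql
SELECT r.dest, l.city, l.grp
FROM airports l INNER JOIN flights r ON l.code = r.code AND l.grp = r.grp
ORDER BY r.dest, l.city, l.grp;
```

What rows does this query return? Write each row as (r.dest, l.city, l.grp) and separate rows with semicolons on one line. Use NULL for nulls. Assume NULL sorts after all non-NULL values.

INNER JOIN keeps only pairs where the ON condition holds.
Matching on l.code = r.code AND l.grp = r.grp. A NULL in a compared column never satisfies the condition.
- l (code=QE, grp=HP) pairs with 1 row(s) of r.
- l (code=QE, grp=UI) has no partner → excluded.
- l (code=RF, grp=LS) has no partner → excluded.
- l (code=NULL, grp=LS) has no partner → excluded.
- l (code=LS, grp=HP) has no partner → excluded.
- l (code=OC, grp=HP) has no partner → excluded.
After projecting and ordering:
r.dest | l.city | l.grp
NULL | Oslo | HP

(NULL, Oslo, HP)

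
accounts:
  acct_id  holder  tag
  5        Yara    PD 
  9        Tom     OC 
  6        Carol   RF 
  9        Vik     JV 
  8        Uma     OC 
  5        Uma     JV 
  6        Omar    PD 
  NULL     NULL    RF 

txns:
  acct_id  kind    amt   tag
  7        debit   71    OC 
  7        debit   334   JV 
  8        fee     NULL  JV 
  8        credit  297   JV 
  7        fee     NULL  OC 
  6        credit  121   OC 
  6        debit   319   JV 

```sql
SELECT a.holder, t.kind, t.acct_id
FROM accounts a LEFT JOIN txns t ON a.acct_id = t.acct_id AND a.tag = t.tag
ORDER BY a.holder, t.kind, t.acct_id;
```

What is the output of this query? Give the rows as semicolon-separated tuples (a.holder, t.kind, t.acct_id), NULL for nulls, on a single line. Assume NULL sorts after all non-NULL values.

(Carol, NULL, NULL); (Omar, NULL, NULL); (Tom, NULL, NULL); (Uma, NULL, NULL); (Uma, NULL, NULL); (Vik, NULL, NULL); (Yara, NULL, NULL); (NULL, NULL, NULL)

LEFT JOIN keeps every row from `accounts`; unmatched rows get NULL for `txns`'s columns.
Matching on a.acct_id = t.acct_id AND a.tag = t.tag. A NULL in a compared column never satisfies the condition.
Matched pairs: 0; unmatched a rows kept: 8.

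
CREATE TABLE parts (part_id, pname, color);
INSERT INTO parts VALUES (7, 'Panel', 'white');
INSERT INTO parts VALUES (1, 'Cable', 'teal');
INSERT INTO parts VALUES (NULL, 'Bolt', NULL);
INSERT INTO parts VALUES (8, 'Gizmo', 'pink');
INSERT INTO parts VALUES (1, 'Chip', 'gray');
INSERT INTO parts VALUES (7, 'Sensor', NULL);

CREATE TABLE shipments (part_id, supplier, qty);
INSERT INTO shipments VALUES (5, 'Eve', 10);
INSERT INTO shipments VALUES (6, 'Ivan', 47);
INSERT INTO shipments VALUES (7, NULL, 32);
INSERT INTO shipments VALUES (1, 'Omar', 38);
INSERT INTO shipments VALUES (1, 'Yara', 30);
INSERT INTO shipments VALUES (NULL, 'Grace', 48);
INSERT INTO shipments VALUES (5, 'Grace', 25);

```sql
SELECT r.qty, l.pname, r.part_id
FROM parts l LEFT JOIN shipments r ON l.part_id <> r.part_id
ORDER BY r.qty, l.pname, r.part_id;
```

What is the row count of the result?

25

LEFT JOIN keeps every row from `parts`; unmatched rows get NULL for `shipments`'s columns.
Matching on l.part_id <> r.part_id. A NULL in a compared column never satisfies the condition.
- l[0] part_id=7 → 5 match(es) in r → 5 row(s).
- l[1] part_id=1 → 4 match(es) in r → 4 row(s).
- l[2] part_id=NULL → no match; kept with NULLs on the r side.
- l[3] part_id=8 → 6 match(es) in r → 6 row(s).
- l[4] part_id=1 → 4 match(es) in r → 4 row(s).
- l[5] part_id=7 → 5 match(es) in r → 5 row(s).
Total: 24 matched + 1 padded = 25 rows.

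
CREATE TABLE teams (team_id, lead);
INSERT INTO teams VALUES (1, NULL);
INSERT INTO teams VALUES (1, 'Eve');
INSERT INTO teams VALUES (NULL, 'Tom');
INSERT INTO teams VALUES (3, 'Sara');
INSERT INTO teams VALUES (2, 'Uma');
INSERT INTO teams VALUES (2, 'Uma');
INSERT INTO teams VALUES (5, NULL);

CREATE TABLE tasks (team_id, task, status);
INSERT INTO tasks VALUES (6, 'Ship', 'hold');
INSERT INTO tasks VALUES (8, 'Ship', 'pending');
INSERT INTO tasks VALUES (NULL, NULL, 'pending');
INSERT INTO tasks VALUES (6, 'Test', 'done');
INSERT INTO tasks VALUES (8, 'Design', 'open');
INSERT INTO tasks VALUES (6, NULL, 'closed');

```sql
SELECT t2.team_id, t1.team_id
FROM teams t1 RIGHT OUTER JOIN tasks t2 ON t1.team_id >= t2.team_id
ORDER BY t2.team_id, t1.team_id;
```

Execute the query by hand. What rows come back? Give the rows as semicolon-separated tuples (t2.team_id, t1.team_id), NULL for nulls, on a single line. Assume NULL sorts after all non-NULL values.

RIGHT JOIN keeps every row from `tasks`; unmatched rows get NULL for `teams`'s columns.
Matching on t1.team_id >= t2.team_id. A NULL in a compared column never satisfies the condition.
Matched pairs: 0; unmatched t2 rows kept: 6.

(6, NULL); (6, NULL); (6, NULL); (8, NULL); (8, NULL); (NULL, NULL)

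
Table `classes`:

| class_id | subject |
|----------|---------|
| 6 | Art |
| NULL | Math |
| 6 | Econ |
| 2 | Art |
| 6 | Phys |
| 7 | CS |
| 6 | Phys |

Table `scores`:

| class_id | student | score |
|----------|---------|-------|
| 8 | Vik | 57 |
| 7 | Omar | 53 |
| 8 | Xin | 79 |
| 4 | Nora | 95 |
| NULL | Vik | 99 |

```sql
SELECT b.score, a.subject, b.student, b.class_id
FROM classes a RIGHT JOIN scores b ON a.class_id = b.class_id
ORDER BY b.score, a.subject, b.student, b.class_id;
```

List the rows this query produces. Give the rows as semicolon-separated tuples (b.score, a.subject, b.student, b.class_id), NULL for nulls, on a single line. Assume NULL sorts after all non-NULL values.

RIGHT JOIN keeps every row from `scores`; unmatched rows get NULL for `classes`'s columns.
Matching on a.class_id = b.class_id. A NULL in a compared column never satisfies the condition.
- a row (class_id=6): no match.
- a row (class_id=NULL): no match.
- a row (class_id=6): no match.
- a row (class_id=2): no match.
- a row (class_id=6): no match.
- a row (class_id=7): matches 1 b row(s) → 1 output row(s).
- a row (class_id=6): no match.
- 4 row(s) from b found no a partner → padded with NULL.
After projecting and ordering:
b.score | a.subject | b.student | b.class_id
53 | CS | Omar | 7
57 | NULL | Vik | 8
79 | NULL | Xin | 8
95 | NULL | Nora | 4
99 | NULL | Vik | NULL

(53, CS, Omar, 7); (57, NULL, Vik, 8); (79, NULL, Xin, 8); (95, NULL, Nora, 4); (99, NULL, Vik, NULL)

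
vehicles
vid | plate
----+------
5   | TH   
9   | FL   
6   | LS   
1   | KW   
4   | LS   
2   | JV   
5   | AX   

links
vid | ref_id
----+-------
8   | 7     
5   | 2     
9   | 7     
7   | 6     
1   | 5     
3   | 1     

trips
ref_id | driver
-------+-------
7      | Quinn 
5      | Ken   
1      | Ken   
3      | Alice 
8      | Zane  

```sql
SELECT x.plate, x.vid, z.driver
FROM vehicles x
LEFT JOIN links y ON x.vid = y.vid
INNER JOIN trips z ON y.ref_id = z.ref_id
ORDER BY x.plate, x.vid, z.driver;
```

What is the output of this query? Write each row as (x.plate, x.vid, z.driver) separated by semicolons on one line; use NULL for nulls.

(FL, 9, Quinn); (KW, 1, Ken)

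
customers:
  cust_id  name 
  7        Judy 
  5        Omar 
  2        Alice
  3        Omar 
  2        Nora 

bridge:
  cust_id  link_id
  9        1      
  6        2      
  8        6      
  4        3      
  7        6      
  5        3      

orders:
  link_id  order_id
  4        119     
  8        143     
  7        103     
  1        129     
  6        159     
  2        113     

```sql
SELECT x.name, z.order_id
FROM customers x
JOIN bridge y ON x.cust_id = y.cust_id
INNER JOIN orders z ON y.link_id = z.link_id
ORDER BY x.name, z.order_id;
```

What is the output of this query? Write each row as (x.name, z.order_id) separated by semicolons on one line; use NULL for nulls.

(Judy, 159)

Evaluate left to right. First `customers x INNER JOIN bridge y` on cust_id: 2 row(s).
Then INNER JOIN `orders z` on link_id: keep only rows whose y.link_id appears in z.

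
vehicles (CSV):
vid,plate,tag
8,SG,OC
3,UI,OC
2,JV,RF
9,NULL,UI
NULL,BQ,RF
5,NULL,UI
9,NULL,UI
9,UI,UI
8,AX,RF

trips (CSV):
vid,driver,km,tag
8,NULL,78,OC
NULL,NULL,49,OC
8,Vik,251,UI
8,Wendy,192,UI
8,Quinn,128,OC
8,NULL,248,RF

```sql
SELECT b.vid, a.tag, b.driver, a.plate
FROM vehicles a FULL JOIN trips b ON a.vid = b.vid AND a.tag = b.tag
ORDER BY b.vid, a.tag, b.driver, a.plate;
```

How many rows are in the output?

13

FULL OUTER JOIN keeps every row from both sides; unmatched rows get NULL for the other side's columns.
Matching on a.vid = b.vid AND a.tag = b.tag. A NULL in a compared column never satisfies the condition.
- a row (vid=8, tag=OC): matches 2 b row(s) → 2 output row(s).
- a row (vid=3, tag=OC): no match → kept, b columns NULL.
- a row (vid=2, tag=RF): no match → kept, b columns NULL.
- a row (vid=9, tag=UI): no match → kept, b columns NULL.
- a row (vid=NULL, tag=RF): no match → kept, b columns NULL.
- a row (vid=5, tag=UI): no match → kept, b columns NULL.
- a row (vid=9, tag=UI): no match → kept, b columns NULL.
- a row (vid=9, tag=UI): no match → kept, b columns NULL.
- a row (vid=8, tag=RF): matches 1 b row(s) → 1 output row(s).
- 3 b row(s) had no a match → kept, a columns NULL.
Total: 3 matched + 10 padded = 13 rows.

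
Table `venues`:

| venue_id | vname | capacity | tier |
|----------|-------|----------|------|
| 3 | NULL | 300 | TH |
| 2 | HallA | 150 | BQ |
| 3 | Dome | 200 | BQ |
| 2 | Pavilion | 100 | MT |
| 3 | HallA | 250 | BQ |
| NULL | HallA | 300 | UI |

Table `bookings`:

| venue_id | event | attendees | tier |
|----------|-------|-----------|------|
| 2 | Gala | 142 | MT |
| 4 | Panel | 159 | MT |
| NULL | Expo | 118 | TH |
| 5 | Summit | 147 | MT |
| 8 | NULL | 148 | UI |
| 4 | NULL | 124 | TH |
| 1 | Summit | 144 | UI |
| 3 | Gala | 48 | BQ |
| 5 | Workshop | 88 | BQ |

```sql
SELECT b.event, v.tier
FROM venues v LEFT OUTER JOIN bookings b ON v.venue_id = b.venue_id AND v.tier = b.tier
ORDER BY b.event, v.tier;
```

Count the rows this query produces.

LEFT JOIN keeps every row from `venues`; unmatched rows get NULL for `bookings`'s columns.
Matching on v.venue_id = b.venue_id AND v.tier = b.tier. A NULL in a compared column never satisfies the condition.
Matched pairs: 3; unmatched v rows kept: 3.
Total: 3 matched + 3 padded = 6 rows.

6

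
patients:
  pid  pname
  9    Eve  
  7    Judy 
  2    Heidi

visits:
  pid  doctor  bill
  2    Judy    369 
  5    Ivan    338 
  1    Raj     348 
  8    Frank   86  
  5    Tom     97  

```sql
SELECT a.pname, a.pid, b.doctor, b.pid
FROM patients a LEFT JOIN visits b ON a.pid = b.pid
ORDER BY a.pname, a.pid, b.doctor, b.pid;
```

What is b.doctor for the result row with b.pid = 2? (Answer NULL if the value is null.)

Judy

LEFT JOIN keeps every row from `patients`; unmatched rows get NULL for `visits`'s columns.
Matching on a.pid = b.pid.
- a[0] pid=9 → no match; kept with NULLs on the b side.
- a[1] pid=7 → no match; kept with NULLs on the b side.
- a[2] pid=2 → 1 match(es) in b → 1 row(s).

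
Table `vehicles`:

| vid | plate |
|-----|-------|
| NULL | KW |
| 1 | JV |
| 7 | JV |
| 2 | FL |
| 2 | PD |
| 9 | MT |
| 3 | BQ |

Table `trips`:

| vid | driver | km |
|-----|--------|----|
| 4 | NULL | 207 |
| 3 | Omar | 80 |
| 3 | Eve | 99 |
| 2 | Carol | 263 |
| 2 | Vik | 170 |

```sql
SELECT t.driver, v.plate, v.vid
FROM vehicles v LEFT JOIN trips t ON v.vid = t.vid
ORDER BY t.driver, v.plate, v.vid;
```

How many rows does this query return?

LEFT JOIN keeps every row from `vehicles`; unmatched rows get NULL for `trips`'s columns.
Matching on v.vid = t.vid. A NULL in a compared column never satisfies the condition.
- v (vid=NULL) has no partner → padded with NULL.
- v (vid=1) has no partner → padded with NULL.
- v (vid=7) has no partner → padded with NULL.
- v (vid=2) pairs with 2 row(s) of t.
- v (vid=2) pairs with 2 row(s) of t.
- v (vid=9) has no partner → padded with NULL.
- v (vid=3) pairs with 2 row(s) of t.
Total: 6 matched + 4 padded = 10 rows.

10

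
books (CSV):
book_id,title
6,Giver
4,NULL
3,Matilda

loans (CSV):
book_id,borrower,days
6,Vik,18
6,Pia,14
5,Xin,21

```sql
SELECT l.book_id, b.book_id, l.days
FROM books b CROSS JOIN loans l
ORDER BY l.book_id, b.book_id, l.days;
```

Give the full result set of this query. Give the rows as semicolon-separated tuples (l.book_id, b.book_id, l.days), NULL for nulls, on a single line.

(5, 3, 21); (5, 4, 21); (5, 6, 21); (6, 3, 14); (6, 3, 18); (6, 4, 14); (6, 4, 18); (6, 6, 14); (6, 6, 18)

CROSS JOIN pairs every row of `books` with every row of `loans`: 3 × 3 = 9 rows.
After projecting and ordering:
l.book_id | b.book_id | l.days
5 | 3 | 21
5 | 4 | 21
5 | 6 | 21
6 | 3 | 14
6 | 3 | 18
6 | 4 | 14
6 | 4 | 18
6 | 6 | 14
6 | 6 | 18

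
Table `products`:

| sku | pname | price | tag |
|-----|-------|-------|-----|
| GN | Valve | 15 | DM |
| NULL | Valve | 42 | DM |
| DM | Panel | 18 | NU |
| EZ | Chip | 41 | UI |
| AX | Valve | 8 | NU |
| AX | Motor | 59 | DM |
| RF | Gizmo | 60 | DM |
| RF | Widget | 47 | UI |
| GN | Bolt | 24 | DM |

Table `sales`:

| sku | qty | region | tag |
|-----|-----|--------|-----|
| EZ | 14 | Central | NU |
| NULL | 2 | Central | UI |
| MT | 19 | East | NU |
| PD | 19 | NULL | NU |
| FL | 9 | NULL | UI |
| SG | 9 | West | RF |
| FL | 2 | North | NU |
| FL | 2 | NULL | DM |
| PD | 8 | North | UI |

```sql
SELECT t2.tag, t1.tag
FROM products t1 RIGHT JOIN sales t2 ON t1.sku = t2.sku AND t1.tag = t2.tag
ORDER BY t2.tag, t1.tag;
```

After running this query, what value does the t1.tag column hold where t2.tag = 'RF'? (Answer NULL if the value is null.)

NULL

RIGHT JOIN keeps every row from `sales`; unmatched rows get NULL for `products`'s columns.
Matching on t1.sku = t2.sku AND t1.tag = t2.tag. A NULL in a compared column never satisfies the condition.
- t1 row (sku=GN, tag=DM): no match.
- t1 row (sku=NULL, tag=DM): no match.
- t1 row (sku=DM, tag=NU): no match.
- t1 row (sku=EZ, tag=UI): no match.
- t1 row (sku=AX, tag=NU): no match.
- t1 row (sku=AX, tag=DM): no match.
- t1 row (sku=RF, tag=DM): no match.
- t1 row (sku=RF, tag=UI): no match.
- t1 row (sku=GN, tag=DM): no match.
- plus 9 unmatched t2 row(s), each kept with NULL t1 columns.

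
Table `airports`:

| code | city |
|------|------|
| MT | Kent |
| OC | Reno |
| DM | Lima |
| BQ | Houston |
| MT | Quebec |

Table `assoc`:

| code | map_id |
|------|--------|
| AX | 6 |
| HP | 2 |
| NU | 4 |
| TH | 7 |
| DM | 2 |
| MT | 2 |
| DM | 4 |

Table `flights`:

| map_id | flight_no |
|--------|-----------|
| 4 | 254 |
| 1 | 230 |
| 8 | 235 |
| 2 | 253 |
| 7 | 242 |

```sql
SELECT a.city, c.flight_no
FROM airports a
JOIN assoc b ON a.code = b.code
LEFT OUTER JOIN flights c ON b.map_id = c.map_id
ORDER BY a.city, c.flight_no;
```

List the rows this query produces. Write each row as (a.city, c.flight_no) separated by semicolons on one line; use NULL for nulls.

(Kent, 253); (Lima, 253); (Lima, 254); (Quebec, 253)

Step 1 — a INNER JOIN b on code → 4 row(s).
Then LEFT JOIN `flights c` on map_id: each of those 4 rows is kept; rows whose b.map_id has no match in c get NULL for c's columns.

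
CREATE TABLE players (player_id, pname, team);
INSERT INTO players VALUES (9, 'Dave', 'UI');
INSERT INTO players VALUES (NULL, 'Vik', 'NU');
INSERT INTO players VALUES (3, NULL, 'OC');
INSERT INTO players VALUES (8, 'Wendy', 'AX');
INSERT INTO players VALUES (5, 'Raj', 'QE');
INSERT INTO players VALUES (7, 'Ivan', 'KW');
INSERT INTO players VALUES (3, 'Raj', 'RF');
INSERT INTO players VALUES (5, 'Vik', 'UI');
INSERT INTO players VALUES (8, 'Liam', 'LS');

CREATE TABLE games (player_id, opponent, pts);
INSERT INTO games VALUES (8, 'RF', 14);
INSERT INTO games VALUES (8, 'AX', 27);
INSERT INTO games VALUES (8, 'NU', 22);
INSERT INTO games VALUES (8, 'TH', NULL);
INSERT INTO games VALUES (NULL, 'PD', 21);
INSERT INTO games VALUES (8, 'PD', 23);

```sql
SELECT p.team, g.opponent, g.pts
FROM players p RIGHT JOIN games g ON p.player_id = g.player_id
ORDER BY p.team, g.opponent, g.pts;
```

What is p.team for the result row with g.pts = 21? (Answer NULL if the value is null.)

RIGHT JOIN keeps every row from `games`; unmatched rows get NULL for `players`'s columns.
Matching on p.player_id = g.player_id. A NULL in a compared column never satisfies the condition.
Matched pairs: 10; unmatched g rows kept: 1.

NULL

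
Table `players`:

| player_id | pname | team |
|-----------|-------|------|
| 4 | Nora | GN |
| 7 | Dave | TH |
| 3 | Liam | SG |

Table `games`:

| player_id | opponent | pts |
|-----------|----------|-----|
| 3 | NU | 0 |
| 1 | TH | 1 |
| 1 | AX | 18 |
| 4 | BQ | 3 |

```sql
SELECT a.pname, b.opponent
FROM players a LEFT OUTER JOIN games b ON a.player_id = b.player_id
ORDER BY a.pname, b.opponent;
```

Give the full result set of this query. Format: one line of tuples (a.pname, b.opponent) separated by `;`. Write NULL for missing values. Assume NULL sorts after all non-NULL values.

LEFT JOIN keeps every row from `players`; unmatched rows get NULL for `games`'s columns.
Matching on a.player_id = b.player_id.
- player_id=4: 1 matching b row(s), so 1 row(s) emitted.
- player_id=7: no b row matches, row kept with b columns NULL.
- player_id=3: 1 matching b row(s), so 1 row(s) emitted.
After projecting and ordering:
a.pname | b.opponent
Dave | NULL
Liam | NU
Nora | BQ

(Dave, NULL); (Liam, NU); (Nora, BQ)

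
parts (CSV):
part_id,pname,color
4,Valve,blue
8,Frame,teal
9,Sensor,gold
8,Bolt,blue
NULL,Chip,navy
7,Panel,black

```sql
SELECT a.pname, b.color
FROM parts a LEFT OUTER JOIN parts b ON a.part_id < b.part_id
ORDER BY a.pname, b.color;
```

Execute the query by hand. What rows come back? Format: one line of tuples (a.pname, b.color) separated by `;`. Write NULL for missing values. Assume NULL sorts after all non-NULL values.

LEFT JOIN keeps every row from `parts a`; unmatched rows get NULL for `parts b`'s columns.
Matching on a.part_id < b.part_id. A NULL in a compared column never satisfies the condition.
- a (part_id=4) pairs with 4 row(s) of b.
- a (part_id=8) pairs with 1 row(s) of b.
- a (part_id=9) has no partner → padded with NULL.
- a (part_id=8) pairs with 1 row(s) of b.
- a (part_id=NULL) has no partner → padded with NULL.
- a (part_id=7) pairs with 3 row(s) of b.

(Bolt, gold); (Chip, NULL); (Frame, gold); (Panel, blue); (Panel, gold); (Panel, teal); (Sensor, NULL); (Valve, black); (Valve, blue); (Valve, gold); (Valve, teal)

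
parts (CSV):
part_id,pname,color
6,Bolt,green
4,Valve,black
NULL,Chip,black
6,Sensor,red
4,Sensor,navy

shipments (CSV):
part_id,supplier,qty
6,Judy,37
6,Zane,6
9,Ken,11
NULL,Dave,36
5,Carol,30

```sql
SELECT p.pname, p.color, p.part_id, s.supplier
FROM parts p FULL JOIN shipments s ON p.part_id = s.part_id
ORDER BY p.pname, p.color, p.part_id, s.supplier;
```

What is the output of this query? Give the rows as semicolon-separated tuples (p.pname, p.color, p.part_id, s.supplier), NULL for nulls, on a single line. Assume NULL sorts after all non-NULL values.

(Bolt, green, 6, Judy); (Bolt, green, 6, Zane); (Chip, black, NULL, NULL); (Sensor, navy, 4, NULL); (Sensor, red, 6, Judy); (Sensor, red, 6, Zane); (Valve, black, 4, NULL); (NULL, NULL, NULL, Carol); (NULL, NULL, NULL, Dave); (NULL, NULL, NULL, Ken)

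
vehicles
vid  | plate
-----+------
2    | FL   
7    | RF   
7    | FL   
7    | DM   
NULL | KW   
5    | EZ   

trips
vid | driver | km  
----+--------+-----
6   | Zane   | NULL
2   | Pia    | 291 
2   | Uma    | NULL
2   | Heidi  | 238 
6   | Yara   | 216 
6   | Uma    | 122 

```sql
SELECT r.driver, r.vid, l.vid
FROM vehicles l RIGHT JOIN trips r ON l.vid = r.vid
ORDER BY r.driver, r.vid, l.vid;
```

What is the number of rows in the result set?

6

RIGHT JOIN keeps every row from `trips`; unmatched rows get NULL for `vehicles`'s columns.
Matching on l.vid = r.vid. A NULL in a compared column never satisfies the condition.
- l row (vid=2): matches 3 r row(s) → 3 output row(s).
- l row (vid=7): no match.
- l row (vid=7): no match.
- l row (vid=7): no match.
- l row (vid=NULL): no match.
- l row (vid=5): no match.
- 3 row(s) from r found no l partner → padded with NULL.
Total: 3 matched + 3 padded = 6 rows.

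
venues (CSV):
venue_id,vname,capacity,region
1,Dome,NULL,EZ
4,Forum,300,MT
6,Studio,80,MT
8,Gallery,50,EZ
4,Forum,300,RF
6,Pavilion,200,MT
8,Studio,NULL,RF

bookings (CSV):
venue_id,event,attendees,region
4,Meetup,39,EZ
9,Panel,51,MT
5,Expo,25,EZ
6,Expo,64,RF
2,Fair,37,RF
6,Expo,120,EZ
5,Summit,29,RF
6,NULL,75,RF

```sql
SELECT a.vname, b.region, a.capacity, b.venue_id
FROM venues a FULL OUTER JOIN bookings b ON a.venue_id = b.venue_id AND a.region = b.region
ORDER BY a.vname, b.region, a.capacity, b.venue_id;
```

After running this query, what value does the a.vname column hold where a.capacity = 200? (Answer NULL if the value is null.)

Pavilion

FULL OUTER JOIN keeps every row from both sides; unmatched rows get NULL for the other side's columns.
Matching on a.venue_id = b.venue_id AND a.region = b.region.
Matched pairs: 0; unmatched a rows kept: 7; unmatched b rows kept: 8.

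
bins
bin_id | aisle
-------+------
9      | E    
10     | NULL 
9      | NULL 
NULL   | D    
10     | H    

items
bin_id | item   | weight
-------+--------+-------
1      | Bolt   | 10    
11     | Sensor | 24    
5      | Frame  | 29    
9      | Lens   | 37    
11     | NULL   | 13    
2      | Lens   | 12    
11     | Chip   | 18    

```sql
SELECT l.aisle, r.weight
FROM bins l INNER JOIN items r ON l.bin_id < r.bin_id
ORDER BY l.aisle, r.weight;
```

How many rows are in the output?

INNER JOIN keeps only pairs where the ON condition holds.
Matching on l.bin_id < r.bin_id. A NULL in a compared column never satisfies the condition.
- l (bin_id=9) pairs with 3 row(s) of r.
- l (bin_id=10) pairs with 3 row(s) of r.
- l (bin_id=9) pairs with 3 row(s) of r.
- l (bin_id=NULL) has no partner → excluded.
- l (bin_id=10) pairs with 3 row(s) of r.
Total: 12 rows.

12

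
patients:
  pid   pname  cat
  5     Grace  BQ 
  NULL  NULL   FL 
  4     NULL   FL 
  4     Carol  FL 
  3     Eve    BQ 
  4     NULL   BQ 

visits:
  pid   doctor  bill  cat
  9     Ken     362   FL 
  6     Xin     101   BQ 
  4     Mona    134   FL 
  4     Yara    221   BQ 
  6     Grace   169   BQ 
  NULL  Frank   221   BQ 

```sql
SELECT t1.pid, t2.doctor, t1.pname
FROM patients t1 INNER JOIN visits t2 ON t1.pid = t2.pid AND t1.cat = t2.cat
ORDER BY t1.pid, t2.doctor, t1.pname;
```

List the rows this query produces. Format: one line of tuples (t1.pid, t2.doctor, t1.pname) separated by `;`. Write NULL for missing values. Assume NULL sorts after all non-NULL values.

(4, Mona, Carol); (4, Mona, NULL); (4, Yara, NULL)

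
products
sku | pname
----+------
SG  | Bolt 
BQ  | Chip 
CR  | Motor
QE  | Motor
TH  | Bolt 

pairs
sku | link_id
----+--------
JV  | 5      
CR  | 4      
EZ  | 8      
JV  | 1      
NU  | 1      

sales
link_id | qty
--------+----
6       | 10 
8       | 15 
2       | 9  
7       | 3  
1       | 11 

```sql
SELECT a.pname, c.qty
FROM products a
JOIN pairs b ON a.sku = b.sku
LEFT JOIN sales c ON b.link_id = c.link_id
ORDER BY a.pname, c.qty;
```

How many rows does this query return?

Evaluate left to right. First `products a INNER JOIN pairs b` on sku: 1 row(s).
Then LEFT JOIN `sales c` on link_id: each of those 1 rows is kept; rows whose b.link_id has no match in c get NULL for c's columns.
Result: 1 row(s).

1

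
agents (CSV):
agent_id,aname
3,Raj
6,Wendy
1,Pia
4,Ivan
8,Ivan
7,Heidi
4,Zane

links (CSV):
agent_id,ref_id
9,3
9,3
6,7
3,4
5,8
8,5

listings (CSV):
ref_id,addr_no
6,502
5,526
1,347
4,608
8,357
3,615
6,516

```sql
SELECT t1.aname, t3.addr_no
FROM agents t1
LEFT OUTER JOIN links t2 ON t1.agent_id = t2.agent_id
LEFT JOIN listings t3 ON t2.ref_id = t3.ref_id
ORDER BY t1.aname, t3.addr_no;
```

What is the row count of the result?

7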